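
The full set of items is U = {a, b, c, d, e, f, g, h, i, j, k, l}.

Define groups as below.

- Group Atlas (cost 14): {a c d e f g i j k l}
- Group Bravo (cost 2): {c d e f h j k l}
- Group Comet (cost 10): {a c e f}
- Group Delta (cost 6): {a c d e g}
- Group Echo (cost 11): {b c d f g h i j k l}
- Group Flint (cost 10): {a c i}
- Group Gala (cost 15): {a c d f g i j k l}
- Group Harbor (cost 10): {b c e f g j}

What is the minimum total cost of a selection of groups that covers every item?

Delta, Echo together cover every item (Delta ∪ Echo = {a, b, c, d, e, f, g, h, i, j, k, l}); total cost 6 + 11 = 17.
The greedy pick Bravo, Delta, Echo costs 19; no covering selection beats 17.

17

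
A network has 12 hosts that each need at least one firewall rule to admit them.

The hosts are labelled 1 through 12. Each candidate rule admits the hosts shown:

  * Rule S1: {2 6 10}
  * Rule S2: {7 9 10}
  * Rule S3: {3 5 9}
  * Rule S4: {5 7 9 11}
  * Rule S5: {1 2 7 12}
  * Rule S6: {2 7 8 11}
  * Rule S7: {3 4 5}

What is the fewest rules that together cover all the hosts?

5

Take {S1, S4, S5, S6, S7}. Their union is {1, 2, 3, 4, 5, 6, 7, 8, 9, 10, 11, 12}, which is all 12 hosts.
No 4 of the 7 rules cover everything (all 35 combinations miss at least one host), so 5 is optimal.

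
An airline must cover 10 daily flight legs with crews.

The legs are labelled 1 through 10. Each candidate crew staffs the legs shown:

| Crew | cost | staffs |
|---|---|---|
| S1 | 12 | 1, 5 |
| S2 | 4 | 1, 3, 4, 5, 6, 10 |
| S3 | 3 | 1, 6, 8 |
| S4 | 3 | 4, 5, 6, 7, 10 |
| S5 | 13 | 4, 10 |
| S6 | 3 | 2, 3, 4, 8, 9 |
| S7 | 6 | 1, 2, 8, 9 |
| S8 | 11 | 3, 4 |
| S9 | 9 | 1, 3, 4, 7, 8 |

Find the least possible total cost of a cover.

S3, S4, S6 together cover every leg (S3 ∪ S4 ∪ S6 = {1, 2, 3, 4, 5, 6, 7, 8, 9, 10}); total cost 3 + 3 + 3 = 9.
No covering selection has total cost below 9.

9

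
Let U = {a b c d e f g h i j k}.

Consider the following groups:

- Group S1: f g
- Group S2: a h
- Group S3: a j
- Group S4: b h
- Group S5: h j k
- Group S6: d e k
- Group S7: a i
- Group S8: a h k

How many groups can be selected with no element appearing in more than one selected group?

S1, S3, S4, S6 are pairwise disjoint (S1={f,g}; S3={a,j}; S4={b,h}; S6={d,e,k}).
Every remaining group overlaps one of these, and no 5 of the listed groups are pairwise disjoint, so 4 is the maximum.

4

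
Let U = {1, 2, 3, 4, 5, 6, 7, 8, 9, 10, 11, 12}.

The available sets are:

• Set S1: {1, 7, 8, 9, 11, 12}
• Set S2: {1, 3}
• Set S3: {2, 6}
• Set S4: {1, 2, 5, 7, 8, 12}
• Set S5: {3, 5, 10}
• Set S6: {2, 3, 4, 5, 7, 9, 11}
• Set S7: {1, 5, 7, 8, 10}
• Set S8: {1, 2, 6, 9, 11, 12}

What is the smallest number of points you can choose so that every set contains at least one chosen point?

The 3 points {2, 3, 7} hit every set.
The sets S1, S3, S5 are pairwise disjoint, so any hitting set needs a separate point for each — at least 3. Hence 3 is optimal.

3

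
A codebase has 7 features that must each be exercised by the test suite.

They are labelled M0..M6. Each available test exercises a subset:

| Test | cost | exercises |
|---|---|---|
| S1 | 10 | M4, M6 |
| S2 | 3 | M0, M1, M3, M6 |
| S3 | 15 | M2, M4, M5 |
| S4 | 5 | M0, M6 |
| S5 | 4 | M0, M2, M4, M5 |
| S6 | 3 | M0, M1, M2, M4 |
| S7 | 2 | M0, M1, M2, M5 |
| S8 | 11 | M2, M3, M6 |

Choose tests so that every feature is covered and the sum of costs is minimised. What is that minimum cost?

S2, S5 together cover every feature (S2 ∪ S5 = {M0, M1, M2, M3, M4, M5, M6}); total cost 3 + 4 = 7.
The greedy pick S7, S2, S6 costs 8; no covering selection beats 7.

7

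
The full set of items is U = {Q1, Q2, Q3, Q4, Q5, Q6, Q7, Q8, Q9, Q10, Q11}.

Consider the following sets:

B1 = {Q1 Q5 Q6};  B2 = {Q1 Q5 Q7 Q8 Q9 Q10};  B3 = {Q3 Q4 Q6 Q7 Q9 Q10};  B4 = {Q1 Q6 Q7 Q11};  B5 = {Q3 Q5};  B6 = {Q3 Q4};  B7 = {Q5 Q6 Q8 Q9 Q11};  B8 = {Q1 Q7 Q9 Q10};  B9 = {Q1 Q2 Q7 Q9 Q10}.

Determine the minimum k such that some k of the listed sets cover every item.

Take {B6, B7, B9}. Their union is {Q1, Q2, Q3, Q4, Q5, Q6, Q7, Q8, Q9, Q10, Q11}, which is all 11 items.
Only B9 contains Q2, so B9 is forced; the remaining 6 items need at least 2 more sets (each remaining set adds at most 4) — so at least 3 sets are needed, and 3 is optimal.

3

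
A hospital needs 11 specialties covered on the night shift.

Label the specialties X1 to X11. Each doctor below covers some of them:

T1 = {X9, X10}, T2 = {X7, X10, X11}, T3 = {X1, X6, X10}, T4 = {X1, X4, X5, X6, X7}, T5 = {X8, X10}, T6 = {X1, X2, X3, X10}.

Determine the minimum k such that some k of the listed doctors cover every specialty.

5

T1 and T2 and T4 and T5 and T6 together: T1 ∪ T2 ∪ T4 ∪ T5 ∪ T6 = {X1, X2, X3, X4, X5, X6, X7, X8, X9, X10, X11} — every specialty is covered.
No 4 of the 6 doctors cover everything (all 15 combinations miss at least one specialty), so 5 is optimal.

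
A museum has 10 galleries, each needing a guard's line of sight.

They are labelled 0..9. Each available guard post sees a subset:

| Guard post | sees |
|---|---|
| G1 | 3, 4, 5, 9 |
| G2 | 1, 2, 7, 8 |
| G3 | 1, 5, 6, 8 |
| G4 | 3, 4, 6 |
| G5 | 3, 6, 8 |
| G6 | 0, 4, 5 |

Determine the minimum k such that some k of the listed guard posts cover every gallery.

G1 and G2 and G5 and G6 together: G1 ∪ G2 ∪ G5 ∪ G6 = {0, 1, 2, 3, 4, 5, 6, 7, 8, 9} — every gallery is covered.
No 3 of the 6 guard posts cover everything (all 20 combinations miss at least one gallery), so 4 is optimal.

4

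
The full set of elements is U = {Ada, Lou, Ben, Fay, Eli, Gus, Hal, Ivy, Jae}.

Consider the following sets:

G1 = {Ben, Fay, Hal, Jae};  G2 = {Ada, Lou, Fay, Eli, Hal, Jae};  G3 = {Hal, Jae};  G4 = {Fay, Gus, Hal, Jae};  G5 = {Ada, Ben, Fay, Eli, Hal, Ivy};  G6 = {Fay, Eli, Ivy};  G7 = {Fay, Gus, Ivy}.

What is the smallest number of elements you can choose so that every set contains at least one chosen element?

H = {Ivy, Jae} meets every set (each contains at least one member of H), and |H| = 2.
The sets G3, G7 are pairwise disjoint, so any hitting set needs a separate element for each — at least 2. Hence 2 is optimal.

2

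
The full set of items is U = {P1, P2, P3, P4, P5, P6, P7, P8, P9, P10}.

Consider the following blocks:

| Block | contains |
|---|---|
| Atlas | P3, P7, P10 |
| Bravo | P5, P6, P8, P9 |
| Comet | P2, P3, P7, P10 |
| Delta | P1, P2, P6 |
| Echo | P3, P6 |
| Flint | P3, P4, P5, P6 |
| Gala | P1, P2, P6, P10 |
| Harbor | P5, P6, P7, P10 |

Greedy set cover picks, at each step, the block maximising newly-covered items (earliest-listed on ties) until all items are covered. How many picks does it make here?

Greedy: pick Bravo (covers 4 new) → pick Comet (covers 4 new) → pick Delta (covers 1 new) → pick Flint (covers 1 new). Total picks: 4.

4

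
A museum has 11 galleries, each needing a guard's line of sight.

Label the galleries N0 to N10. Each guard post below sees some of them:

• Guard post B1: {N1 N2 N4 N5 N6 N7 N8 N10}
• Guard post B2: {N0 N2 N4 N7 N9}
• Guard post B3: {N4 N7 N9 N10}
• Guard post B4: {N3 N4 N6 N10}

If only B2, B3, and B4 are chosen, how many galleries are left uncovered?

3

Union of B2, B3, B4 = {N0, N2, N3, N4, N6, N7, N9, N10}.
Not covered: N1, N5, N8 — 3 galleries.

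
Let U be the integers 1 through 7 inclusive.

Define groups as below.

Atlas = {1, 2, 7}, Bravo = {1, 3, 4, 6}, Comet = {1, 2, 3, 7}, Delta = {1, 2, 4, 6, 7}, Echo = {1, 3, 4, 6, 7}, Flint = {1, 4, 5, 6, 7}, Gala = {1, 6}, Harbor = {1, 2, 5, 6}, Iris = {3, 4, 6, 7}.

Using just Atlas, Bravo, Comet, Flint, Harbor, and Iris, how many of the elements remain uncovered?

0

Union of Atlas, Bravo, Comet, Flint, Harbor, Iris = {1, 2, 3, 4, 5, 6, 7} — that's every element, so 0 are uncovered.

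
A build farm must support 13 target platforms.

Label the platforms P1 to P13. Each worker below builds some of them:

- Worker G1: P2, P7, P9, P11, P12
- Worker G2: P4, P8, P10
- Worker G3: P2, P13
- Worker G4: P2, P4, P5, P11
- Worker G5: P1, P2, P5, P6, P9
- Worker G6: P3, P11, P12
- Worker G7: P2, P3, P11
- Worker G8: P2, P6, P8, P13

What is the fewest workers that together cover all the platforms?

5

G1 and G2 and G3 and G5 and G7 together: G1 ∪ G2 ∪ G3 ∪ G5 ∪ G7 = {P1, P2, P3, P4, P5, P6, P7, P8, P9, P10, P11, P12, P13} — every platform is covered.
No 4 of the 8 workers cover everything (all 70 combinations miss at least one platform), so 5 is optimal.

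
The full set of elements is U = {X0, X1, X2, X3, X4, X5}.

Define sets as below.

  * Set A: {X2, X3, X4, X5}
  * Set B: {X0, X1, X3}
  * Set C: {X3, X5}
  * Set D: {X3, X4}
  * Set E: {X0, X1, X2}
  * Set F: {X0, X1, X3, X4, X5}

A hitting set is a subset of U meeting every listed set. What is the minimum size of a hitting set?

2

H = {X1, X3} meets every set (each contains at least one member of H), and |H| = 2.
The sets C, E are pairwise disjoint, so any hitting set needs a separate element for each — at least 2. Hence 2 is optimal.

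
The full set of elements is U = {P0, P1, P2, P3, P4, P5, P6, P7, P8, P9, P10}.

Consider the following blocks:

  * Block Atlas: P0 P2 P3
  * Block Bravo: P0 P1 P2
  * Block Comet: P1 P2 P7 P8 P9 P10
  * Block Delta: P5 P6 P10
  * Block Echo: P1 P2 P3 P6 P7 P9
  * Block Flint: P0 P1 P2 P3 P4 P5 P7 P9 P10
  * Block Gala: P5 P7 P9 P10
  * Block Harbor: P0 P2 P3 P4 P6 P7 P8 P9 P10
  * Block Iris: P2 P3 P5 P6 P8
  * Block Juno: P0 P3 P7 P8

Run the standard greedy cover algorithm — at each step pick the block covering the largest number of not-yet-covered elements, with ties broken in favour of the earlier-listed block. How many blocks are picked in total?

2

Greedy: pick Flint (covers 9 new) → pick Harbor (covers 2 new). Total picks: 2.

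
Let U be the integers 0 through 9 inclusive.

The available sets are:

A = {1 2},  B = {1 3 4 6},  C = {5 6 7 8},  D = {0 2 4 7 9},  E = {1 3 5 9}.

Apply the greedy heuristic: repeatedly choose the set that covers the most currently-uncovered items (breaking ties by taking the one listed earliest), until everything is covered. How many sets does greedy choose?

Greedy: pick D (covers 5 new) → pick B (covers 3 new) → pick C (covers 2 new). Total picks: 3.

3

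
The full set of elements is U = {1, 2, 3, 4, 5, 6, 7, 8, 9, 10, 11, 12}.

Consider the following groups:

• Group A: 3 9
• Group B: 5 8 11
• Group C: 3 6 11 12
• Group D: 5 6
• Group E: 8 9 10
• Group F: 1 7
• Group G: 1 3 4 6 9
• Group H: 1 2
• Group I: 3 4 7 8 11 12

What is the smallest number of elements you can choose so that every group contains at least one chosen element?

Take T = {1, 5, 9, 12}. Each listed group contains at least one of these, so T is a hitting set of size 4.
No choice of 3 elements meets every group, so 4 is the minimum.

4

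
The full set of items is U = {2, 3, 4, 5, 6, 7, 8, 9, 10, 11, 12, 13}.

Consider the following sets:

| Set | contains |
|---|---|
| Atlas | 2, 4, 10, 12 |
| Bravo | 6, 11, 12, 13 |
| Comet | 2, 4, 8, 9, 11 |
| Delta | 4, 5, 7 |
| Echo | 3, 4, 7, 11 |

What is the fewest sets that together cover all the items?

Atlas and Bravo and Comet and Delta and Echo together: Atlas ∪ Bravo ∪ Comet ∪ Delta ∪ Echo = {2, 3, 4, 5, 6, 7, 8, 9, 10, 11, 12, 13} — every item is covered.
No 4 of the 5 sets cover everything (all 5 combinations miss at least one item), so 5 is optimal.

5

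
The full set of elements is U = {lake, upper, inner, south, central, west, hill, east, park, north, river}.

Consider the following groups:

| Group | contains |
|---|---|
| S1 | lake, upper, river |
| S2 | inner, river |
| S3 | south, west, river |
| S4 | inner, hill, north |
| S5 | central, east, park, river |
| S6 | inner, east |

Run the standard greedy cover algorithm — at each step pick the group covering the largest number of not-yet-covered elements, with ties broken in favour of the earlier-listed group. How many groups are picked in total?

4

Greedy: pick S5 (covers 4 new) → pick S4 (covers 3 new) → pick S1 (covers 2 new) → pick S3 (covers 2 new). Total picks: 4.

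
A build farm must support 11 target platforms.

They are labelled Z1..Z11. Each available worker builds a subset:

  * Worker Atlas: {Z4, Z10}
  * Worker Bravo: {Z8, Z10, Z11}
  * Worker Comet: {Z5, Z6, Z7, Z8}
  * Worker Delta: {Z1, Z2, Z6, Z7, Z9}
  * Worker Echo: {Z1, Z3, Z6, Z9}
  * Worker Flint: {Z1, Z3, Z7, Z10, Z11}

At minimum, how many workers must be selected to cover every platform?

4

Atlas and Comet and Delta and Flint together: Atlas ∪ Comet ∪ Delta ∪ Flint = {Z1, Z2, Z3, Z4, Z5, Z6, Z7, Z8, Z9, Z10, Z11} — every platform is covered.
No 3 of the 6 workers cover everything (all 20 combinations miss at least one platform), so 4 is optimal.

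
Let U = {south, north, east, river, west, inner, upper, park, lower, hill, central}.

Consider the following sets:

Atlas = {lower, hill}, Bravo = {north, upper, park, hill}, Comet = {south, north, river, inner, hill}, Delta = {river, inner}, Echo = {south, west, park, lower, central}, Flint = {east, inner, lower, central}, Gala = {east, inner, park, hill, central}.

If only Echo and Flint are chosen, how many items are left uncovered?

4

Union of Echo, Flint = {south, east, west, inner, park, lower, central}.
Not covered: north, river, upper, hill — 4 items.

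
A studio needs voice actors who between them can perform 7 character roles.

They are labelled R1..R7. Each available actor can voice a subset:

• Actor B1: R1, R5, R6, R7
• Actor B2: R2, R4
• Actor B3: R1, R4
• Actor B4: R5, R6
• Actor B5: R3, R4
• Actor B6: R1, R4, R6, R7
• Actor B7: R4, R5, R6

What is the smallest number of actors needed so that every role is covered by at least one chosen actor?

B1 and B2 and B5 together: B1 ∪ B2 ∪ B5 = {R1, R2, R3, R4, R5, R6, R7} — every role is covered.
Only B2 contains R2, so B2 is forced; the remaining 5 roles need at least 2 more actors (each remaining actor adds at most 4) — so at least 3 actors are needed, and 3 is optimal.

3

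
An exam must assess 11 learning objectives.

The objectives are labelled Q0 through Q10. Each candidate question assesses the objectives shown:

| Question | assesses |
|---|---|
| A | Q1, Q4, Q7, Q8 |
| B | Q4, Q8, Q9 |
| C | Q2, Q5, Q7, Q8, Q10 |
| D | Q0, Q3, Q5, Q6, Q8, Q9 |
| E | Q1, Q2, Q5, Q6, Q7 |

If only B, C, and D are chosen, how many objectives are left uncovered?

1

Union of B, C, D = {Q0, Q2, Q3, Q4, Q5, Q6, Q7, Q8, Q9, Q10}.
Not covered: Q1 — 1 objective.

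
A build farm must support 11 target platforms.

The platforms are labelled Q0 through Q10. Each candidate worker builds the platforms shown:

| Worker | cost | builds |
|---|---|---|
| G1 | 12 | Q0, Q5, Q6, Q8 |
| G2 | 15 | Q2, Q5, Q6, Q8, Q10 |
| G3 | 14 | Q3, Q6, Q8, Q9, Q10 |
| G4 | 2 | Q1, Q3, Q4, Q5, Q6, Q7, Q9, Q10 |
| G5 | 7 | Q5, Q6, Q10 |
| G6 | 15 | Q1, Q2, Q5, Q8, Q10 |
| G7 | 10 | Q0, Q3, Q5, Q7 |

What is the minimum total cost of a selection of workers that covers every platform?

27

G2, G4, G7 together cover every platform (G2 ∪ G4 ∪ G7 = {Q0, Q1, Q2, Q3, Q4, Q5, Q6, Q7, Q8, Q9, Q10}); total cost 15 + 2 + 10 = 27.
The greedy pick G4, G1, G2 costs 29; no covering selection beats 27.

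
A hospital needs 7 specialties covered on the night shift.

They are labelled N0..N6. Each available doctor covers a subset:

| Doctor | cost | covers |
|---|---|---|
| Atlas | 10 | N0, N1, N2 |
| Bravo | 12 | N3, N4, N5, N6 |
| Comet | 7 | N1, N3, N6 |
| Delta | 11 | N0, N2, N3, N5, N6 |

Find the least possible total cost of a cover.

Atlas, Bravo together cover every specialty (Atlas ∪ Bravo = {N0, N1, N2, N3, N4, N5, N6}); total cost 10 + 12 = 22.
The greedy pick Delta, Comet, Bravo costs 30; no covering selection beats 22.

22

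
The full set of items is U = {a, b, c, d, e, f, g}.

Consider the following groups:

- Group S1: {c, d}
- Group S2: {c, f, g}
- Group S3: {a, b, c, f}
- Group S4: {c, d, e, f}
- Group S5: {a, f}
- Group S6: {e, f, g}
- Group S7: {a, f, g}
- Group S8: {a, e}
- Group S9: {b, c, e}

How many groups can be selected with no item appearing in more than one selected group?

S1, S8 are pairwise disjoint (S1={c,d}; S8={a,e}).
Every remaining group overlaps one of these, and no 3 of the listed groups are pairwise disjoint, so 2 is the maximum.

2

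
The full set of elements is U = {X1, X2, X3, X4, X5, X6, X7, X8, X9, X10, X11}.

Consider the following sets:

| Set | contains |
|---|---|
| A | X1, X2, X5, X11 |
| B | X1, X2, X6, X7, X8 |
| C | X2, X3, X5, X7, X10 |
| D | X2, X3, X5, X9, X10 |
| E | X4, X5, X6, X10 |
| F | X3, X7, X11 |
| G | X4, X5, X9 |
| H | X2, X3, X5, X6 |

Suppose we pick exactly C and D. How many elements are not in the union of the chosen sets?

Union of C, D = {X2, X3, X5, X7, X9, X10}.
Not covered: X1, X4, X6, X8, X11 — 5 elements.

5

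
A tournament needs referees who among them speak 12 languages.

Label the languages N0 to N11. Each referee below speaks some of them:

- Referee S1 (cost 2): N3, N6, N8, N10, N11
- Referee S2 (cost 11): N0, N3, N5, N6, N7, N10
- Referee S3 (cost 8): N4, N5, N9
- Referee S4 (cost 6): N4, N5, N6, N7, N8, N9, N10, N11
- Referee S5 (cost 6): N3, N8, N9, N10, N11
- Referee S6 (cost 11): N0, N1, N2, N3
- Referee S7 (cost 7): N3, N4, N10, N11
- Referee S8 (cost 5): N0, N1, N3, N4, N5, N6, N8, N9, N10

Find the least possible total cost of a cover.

17

S4, S6 together cover every language (S4 ∪ S6 = {N0, N1, N2, N3, N4, N5, N6, N7, N8, N9, N10, N11}); total cost 6 + 11 = 17.
The greedy pick S1, S8, S4, S6 costs 24; no covering selection beats 17.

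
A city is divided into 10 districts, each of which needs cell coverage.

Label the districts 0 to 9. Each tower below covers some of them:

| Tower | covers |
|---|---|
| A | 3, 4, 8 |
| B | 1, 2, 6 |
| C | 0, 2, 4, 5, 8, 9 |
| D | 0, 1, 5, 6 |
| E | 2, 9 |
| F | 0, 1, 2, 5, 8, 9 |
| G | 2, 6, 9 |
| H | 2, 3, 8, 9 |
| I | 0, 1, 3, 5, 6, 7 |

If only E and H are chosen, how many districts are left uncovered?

Union of E, H = {2, 3, 8, 9}.
Not covered: 0, 1, 4, 5, 6, 7 — 6 districts.

6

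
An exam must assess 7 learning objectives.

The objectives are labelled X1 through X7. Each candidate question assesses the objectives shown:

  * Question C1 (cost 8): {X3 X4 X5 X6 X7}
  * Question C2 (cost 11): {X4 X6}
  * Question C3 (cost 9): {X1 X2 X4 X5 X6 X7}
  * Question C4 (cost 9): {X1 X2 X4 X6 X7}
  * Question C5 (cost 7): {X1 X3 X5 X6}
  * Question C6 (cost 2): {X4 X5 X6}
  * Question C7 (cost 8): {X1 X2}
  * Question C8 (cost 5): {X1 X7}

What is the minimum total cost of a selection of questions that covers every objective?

C1, C7 together cover every objective (C1 ∪ C7 = {X1, X2, X3, X4, X5, X6, X7}); total cost 8 + 8 = 16.
The greedy pick C6, C8, C5, C7 costs 22; no covering selection beats 16.

16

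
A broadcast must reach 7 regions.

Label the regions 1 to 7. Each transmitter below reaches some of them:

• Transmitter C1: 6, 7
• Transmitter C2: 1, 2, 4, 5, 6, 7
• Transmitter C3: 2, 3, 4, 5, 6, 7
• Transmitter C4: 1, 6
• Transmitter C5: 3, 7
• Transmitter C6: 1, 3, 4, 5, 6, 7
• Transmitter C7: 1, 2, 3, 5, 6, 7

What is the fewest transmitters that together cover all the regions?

2

Take {C2, C3}. Their union is {1, 2, 3, 4, 5, 6, 7}, which is all 7 regions.
No single transmitter has all 7 regions (the largest, C2, has 6), so 2 is optimal.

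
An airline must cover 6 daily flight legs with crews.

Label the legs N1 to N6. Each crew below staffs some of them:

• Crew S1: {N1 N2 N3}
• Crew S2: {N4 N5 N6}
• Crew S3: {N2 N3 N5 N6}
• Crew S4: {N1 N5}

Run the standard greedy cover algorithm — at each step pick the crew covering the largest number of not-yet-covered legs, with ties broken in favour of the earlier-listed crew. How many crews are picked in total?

3

Greedy: pick S3 (covers 4 new) → pick S1 (covers 1 new) → pick S2 (covers 1 new). Total picks: 3.
(The true minimum cover uses only 2 crews, so greedy is not optimal here.)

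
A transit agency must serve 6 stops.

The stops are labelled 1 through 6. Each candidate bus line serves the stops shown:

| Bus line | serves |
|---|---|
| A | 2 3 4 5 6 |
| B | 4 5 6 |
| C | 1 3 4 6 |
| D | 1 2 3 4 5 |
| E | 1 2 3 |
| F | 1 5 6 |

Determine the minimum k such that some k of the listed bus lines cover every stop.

Take {D, F}. Their union is {1, 2, 3, 4, 5, 6}, which is all 6 stops.
No single bus line has all 6 stops (the largest, A, has 5), so 2 is optimal.

2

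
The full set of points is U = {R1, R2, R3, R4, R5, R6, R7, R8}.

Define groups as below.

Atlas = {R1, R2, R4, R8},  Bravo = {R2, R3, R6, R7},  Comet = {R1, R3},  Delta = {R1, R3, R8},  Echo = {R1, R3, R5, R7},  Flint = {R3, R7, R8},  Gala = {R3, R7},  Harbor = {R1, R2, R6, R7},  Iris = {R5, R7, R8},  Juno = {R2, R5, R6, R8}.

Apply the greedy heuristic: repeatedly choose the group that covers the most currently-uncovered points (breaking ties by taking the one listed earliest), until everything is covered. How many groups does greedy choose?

3

Greedy: pick Atlas (covers 4 new) → pick Bravo (covers 3 new) → pick Echo (covers 1 new). Total picks: 3.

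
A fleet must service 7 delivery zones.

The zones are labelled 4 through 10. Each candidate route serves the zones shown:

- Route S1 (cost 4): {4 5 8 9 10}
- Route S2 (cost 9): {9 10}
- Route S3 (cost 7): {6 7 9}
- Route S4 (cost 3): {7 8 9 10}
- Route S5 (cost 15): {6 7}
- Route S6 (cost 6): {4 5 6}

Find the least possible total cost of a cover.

9

S4, S6 together cover every zone (S4 ∪ S6 = {4, 5, 6, 7, 8, 9, 10}); total cost 3 + 6 = 9.
The greedy pick S4, S1, S6 costs 13; no covering selection beats 9.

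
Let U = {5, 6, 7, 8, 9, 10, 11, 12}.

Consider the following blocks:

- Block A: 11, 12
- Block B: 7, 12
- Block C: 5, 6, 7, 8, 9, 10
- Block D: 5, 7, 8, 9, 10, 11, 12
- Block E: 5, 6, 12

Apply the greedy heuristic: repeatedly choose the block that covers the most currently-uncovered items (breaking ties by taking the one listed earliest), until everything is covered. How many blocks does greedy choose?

Greedy: pick D (covers 7 new) → pick C (covers 1 new). Total picks: 2.

2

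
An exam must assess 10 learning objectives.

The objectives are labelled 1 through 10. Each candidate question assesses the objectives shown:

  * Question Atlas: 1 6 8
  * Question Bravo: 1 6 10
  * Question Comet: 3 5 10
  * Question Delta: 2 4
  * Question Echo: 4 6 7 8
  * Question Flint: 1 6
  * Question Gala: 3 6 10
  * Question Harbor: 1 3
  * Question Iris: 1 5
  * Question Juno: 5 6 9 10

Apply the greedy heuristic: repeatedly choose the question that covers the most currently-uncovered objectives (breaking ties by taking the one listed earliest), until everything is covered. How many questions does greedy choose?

Greedy: pick Echo (covers 4 new) → pick Comet (covers 3 new) → pick Atlas (covers 1 new) → pick Delta (covers 1 new) → pick Juno (covers 1 new). Total picks: 5.
(The true minimum cover uses only 4 questions, so greedy is not optimal here.)

5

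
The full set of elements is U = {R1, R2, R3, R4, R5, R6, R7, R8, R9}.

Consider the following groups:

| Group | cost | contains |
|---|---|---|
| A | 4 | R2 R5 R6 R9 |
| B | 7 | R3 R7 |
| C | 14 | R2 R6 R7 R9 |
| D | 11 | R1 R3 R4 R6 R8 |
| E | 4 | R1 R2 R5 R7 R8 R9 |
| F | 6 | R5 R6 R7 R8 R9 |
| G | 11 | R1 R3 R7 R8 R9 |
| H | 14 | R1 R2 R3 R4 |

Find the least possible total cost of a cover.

D, E together cover every element (D ∪ E = {R1, R2, R3, R4, R5, R6, R7, R8, R9}); total cost 11 + 4 = 15.
No covering selection has total cost below 15.

15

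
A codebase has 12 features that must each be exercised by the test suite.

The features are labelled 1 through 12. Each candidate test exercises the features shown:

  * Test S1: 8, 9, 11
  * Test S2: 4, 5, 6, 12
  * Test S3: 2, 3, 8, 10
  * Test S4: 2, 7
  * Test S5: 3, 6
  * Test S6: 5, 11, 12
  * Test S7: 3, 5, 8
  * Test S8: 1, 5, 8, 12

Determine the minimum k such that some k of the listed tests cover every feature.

5

Take {S1, S2, S3, S4, S8}. Their union is {1, 2, 3, 4, 5, 6, 7, 8, 9, 10, 11, 12}, which is all 12 features.
No 4 of the 8 tests cover everything (all 70 combinations miss at least one feature), so 5 is optimal.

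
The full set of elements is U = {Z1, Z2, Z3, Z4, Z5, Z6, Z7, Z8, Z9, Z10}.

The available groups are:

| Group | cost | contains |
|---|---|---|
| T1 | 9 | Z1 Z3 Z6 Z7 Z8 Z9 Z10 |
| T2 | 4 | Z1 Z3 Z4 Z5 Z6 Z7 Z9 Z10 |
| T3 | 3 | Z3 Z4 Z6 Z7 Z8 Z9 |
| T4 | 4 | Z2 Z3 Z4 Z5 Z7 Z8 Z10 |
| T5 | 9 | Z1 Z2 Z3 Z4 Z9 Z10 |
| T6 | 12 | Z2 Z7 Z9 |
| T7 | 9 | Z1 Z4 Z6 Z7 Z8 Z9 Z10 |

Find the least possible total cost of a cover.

8

T2, T4 together cover every element (T2 ∪ T4 = {Z1, Z2, Z3, Z4, Z5, Z6, Z7, Z8, Z9, Z10}); total cost 4 + 4 = 8.
No covering selection has total cost below 8.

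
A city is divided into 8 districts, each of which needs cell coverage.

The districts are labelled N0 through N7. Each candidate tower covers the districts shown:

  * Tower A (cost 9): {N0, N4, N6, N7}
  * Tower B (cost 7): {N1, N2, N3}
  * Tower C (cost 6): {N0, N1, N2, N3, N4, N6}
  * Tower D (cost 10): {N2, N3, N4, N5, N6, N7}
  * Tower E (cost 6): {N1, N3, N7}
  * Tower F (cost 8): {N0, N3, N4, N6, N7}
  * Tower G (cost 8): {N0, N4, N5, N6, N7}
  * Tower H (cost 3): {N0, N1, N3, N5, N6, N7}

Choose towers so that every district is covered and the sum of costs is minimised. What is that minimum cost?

9

C, H together cover every district (C ∪ H = {N0, N1, N2, N3, N4, N5, N6, N7}); total cost 6 + 3 = 9.
No covering selection has total cost below 9.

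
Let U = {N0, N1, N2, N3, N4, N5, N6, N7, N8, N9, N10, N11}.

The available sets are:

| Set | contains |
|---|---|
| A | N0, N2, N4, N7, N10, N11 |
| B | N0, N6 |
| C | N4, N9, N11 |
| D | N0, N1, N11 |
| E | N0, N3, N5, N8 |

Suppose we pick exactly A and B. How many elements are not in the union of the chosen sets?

5

Union of A, B = {N0, N2, N4, N6, N7, N10, N11}.
Not covered: N1, N3, N5, N8, N9 — 5 elements.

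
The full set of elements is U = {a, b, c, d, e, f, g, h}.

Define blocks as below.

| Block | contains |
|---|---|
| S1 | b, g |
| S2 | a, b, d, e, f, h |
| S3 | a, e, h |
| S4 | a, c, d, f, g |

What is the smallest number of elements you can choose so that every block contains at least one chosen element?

2

The 2 elements {a, b} hit every block.
The blocks S1, S3 are pairwise disjoint, so any hitting set needs a separate element for each — at least 2. Hence 2 is optimal.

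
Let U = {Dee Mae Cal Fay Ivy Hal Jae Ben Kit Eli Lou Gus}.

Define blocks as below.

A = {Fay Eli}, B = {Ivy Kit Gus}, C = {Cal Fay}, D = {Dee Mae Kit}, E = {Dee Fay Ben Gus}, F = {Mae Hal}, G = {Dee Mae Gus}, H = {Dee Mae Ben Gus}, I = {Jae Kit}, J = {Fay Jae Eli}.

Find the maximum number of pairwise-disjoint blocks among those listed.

3

A, B, F are pairwise disjoint (A={Fay,Eli}; B={Ivy,Kit,Gus}; F={Mae,Hal}).
Every remaining block overlaps one of these, and no 4 of the listed blocks are pairwise disjoint, so 3 is the maximum.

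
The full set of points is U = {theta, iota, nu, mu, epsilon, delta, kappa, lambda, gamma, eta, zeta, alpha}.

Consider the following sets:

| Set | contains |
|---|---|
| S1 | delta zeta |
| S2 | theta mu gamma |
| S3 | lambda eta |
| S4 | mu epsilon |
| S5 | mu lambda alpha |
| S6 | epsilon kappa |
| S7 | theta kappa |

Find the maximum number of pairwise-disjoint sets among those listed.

4

S1, S2, S3, S6 are pairwise disjoint (S1={delta,zeta}; S2={theta,mu,gamma}; S3={lambda,eta}; S6={epsilon,kappa}).
Every remaining set overlaps one of these, and no 5 of the listed sets are pairwise disjoint, so 4 is the maximum.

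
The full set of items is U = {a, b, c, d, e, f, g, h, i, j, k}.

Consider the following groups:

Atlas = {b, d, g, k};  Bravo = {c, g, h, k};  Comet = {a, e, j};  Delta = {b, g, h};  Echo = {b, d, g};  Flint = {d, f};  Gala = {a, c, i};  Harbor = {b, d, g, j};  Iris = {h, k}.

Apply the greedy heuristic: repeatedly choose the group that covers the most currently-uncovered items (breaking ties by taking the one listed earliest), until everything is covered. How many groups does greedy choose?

Greedy: pick Atlas (covers 4 new) → pick Comet (covers 3 new) → pick Bravo (covers 2 new) → pick Flint (covers 1 new) → pick Gala (covers 1 new). Total picks: 5.

5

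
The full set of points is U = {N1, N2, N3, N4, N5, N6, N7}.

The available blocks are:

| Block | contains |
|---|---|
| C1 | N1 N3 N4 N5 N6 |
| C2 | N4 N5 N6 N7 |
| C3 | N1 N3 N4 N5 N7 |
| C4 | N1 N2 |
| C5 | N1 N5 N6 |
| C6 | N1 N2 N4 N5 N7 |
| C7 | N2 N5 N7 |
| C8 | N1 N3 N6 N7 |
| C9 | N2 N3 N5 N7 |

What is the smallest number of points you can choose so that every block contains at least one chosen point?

2

Take H = {N1, N7}. Each listed block contains at least one of these, so H is a hitting set of size 2.
The blocks C2, C4 are pairwise disjoint, so any hitting set needs a separate point for each — at least 2. Hence 2 is optimal.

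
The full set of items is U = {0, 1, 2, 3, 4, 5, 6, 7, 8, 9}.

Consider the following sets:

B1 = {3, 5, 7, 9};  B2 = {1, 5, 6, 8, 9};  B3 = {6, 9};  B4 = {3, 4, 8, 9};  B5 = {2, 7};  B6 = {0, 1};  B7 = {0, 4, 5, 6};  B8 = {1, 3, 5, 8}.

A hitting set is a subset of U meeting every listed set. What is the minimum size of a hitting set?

4

H = {0, 3, 6, 7} meets every set (each contains at least one member of H), and |H| = 4.
No choice of 3 items meets every set, so 4 is the minimum.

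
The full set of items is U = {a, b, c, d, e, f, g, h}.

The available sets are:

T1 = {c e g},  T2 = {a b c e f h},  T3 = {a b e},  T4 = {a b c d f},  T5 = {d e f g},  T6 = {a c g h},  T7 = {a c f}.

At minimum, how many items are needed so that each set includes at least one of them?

Take T = {c, e}. Each listed set contains at least one of these, so T is a hitting set of size 2.
No single item lies in every set, so at least 2 are needed and 2 is optimal.

2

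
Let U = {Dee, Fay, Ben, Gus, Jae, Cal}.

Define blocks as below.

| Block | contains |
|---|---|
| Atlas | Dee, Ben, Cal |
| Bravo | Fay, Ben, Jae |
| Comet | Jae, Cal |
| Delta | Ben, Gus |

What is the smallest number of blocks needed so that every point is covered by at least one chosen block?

3

Take {Atlas, Bravo, Delta}. Their union is {Dee, Fay, Ben, Gus, Jae, Cal}, which is all 6 points.
Only Atlas contains Dee, so Atlas is forced; the remaining 3 points need at least 2 more blocks (each remaining block adds at most 2) — so at least 3 blocks are needed, and 3 is optimal.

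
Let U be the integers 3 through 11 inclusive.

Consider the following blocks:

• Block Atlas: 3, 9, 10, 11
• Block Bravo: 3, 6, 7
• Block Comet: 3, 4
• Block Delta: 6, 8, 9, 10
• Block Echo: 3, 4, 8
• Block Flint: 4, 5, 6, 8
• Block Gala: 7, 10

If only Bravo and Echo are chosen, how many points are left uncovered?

4

Union of Bravo, Echo = {3, 4, 6, 7, 8}.
Not covered: 5, 9, 10, 11 — 4 points.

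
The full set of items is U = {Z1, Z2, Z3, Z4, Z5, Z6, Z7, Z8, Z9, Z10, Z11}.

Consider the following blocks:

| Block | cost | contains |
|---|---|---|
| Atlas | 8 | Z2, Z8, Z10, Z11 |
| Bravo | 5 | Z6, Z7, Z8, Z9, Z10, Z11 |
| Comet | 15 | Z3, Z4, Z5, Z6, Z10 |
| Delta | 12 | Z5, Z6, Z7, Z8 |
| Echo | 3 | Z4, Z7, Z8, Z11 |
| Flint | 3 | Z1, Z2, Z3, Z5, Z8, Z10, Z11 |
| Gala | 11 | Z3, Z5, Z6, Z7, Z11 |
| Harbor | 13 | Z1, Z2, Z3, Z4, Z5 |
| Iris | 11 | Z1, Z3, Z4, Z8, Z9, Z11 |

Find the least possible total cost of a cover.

Bravo, Echo, Flint together cover every item (Bravo ∪ Echo ∪ Flint = {Z1, Z2, Z3, Z4, Z5, Z6, Z7, Z8, Z9, Z10, Z11}); total cost 5 + 3 + 3 = 11.
No covering selection has total cost below 11.

11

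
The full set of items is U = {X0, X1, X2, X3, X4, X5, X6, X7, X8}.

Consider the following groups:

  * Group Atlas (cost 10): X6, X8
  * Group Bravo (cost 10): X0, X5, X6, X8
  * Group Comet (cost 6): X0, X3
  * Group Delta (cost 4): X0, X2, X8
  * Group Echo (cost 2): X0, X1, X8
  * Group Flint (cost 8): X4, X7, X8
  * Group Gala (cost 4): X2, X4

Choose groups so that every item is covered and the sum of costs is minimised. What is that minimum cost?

Bravo, Comet, Delta, Echo, Flint together cover every item (Bravo ∪ Comet ∪ Delta ∪ Echo ∪ Flint = {X0, X1, X2, X3, X4, X5, X6, X7, X8}); total cost 10 + 6 + 4 + 2 + 8 = 30.
No covering selection has total cost below 30.

30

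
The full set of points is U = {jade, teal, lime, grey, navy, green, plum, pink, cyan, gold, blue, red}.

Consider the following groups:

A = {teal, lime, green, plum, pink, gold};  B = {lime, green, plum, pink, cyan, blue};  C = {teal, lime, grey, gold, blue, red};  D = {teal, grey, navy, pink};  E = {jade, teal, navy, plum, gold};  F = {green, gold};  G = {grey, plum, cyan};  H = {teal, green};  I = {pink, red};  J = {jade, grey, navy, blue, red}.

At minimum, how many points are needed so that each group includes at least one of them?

4

Take T = {grey, green, plum, pink}. Each listed group contains at least one of these, so T is a hitting set of size 4.
No choice of 3 points meets every group, so 4 is the minimum.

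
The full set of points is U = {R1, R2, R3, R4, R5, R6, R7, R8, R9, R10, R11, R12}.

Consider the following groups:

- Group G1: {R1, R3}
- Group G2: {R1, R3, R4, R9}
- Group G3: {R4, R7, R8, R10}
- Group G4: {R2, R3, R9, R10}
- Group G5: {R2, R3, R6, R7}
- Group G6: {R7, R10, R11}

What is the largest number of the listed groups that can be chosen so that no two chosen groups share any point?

2

G2, G6 are pairwise disjoint (G2={R1,R3,R4,R9}; G6={R7,R10,R11}).
Every remaining group overlaps one of these, and no 3 of the listed groups are pairwise disjoint, so 2 is the maximum.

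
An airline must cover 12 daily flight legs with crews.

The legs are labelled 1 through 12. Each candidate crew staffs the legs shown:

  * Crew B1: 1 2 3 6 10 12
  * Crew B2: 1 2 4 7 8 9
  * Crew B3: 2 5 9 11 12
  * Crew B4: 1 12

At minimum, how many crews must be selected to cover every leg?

Take {B1, B2, B3}. Their union is {1, 2, 3, 4, 5, 6, 7, 8, 9, 10, 11, 12}, which is all 12 legs.
Only B1 contains 3, so B1 is forced; the remaining 6 legs need at least 2 more crews (each remaining crew adds at most 4) — so at least 3 crews are needed, and 3 is optimal.

3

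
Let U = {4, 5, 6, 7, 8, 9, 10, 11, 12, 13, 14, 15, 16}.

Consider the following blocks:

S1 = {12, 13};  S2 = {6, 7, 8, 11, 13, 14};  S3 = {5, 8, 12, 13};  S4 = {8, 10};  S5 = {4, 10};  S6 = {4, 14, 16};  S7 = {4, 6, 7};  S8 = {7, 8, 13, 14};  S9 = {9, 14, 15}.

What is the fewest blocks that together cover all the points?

S2, S3, S5, S6, and S9 cover everything between them: the union {4, 5, 6, 7, 8, 9, 10, 11, 12, 13, 14, 15, 16} is all of U.
Only S2 contains 11, so S2 is forced; the remaining 7 points need at least 4 more blocks (each remaining block adds at most 2) — so at least 5 blocks are needed, and 5 is optimal.

5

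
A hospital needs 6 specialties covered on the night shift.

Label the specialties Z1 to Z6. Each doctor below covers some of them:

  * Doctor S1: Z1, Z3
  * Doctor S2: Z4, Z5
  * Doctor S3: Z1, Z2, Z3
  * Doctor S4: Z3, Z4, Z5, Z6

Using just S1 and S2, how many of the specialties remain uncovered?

Union of S1, S2 = {Z1, Z3, Z4, Z5}.
Not covered: Z2, Z6 — 2 specialties.

2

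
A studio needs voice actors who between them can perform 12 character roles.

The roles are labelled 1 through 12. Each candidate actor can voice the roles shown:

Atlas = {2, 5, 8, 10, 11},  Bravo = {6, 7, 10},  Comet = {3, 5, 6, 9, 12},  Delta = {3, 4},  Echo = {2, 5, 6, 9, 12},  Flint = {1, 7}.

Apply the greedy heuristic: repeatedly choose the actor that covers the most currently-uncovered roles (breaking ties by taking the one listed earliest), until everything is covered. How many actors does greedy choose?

Greedy: pick Atlas (covers 5 new) → pick Comet (covers 4 new) → pick Flint (covers 2 new) → pick Delta (covers 1 new). Total picks: 4.

4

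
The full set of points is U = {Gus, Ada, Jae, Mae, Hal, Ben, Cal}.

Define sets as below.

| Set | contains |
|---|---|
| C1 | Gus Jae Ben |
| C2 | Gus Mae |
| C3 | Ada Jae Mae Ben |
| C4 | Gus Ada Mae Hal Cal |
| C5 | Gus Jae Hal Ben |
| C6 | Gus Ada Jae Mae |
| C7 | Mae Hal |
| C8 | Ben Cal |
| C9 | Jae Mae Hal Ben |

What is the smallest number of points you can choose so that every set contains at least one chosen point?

H = {Mae, Ben} meets every set (each contains at least one member of H), and |H| = 2.
The sets C7, C8 are pairwise disjoint, so any hitting set needs a separate point for each — at least 2. Hence 2 is optimal.

2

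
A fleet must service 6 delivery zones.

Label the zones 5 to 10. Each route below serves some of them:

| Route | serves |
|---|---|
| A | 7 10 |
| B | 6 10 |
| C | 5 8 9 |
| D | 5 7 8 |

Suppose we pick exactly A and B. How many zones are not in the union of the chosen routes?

Union of A, B = {6, 7, 10}.
Not covered: 5, 8, 9 — 3 zones.

3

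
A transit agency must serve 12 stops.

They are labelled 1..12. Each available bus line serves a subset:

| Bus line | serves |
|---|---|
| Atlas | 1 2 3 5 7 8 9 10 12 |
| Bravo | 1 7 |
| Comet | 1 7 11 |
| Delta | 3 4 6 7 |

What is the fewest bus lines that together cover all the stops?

Atlas and Comet and Delta together: Atlas ∪ Comet ∪ Delta = {1, 2, 3, 4, 5, 6, 7, 8, 9, 10, 11, 12} — every stop is covered.
Only Atlas contains 2, so Atlas is forced; the remaining 3 stops need at least 2 more bus lines (each remaining bus line adds at most 2) — so at least 3 bus lines are needed, and 3 is optimal.

3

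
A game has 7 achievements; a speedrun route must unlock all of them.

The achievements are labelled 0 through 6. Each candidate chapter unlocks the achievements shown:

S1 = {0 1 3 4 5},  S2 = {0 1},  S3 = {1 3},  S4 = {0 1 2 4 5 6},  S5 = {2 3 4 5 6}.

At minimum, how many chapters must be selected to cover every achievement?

Take {S1, S4}. Their union is {0, 1, 2, 3, 4, 5, 6}, which is all 7 achievements.
No single chapter has all 7 achievements (the largest, S4, has 6), so 2 is optimal.

2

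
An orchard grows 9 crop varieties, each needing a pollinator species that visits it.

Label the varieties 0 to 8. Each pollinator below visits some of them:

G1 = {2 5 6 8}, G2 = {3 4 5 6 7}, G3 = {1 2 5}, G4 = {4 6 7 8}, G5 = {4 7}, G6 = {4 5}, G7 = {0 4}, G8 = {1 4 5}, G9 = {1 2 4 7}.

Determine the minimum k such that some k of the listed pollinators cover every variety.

4

Take {G1, G2, G3, G7}. Their union is {0, 1, 2, 3, 4, 5, 6, 7, 8}, which is all 9 varieties.
No 3 of the 9 pollinators cover everything (all 84 combinations miss at least one variety), so 4 is optimal.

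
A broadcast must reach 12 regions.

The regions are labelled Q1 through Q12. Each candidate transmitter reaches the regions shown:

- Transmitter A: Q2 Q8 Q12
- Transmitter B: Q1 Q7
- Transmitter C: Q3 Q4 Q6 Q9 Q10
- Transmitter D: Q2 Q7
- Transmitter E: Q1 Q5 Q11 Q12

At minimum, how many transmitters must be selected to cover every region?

4

Take {A, C, D, E}. Their union is {Q1, Q2, Q3, Q4, Q5, Q6, Q7, Q8, Q9, Q10, Q11, Q12}, which is all 12 regions.
No 3 of the 5 transmitters cover everything (all 10 combinations miss at least one region), so 4 is optimal.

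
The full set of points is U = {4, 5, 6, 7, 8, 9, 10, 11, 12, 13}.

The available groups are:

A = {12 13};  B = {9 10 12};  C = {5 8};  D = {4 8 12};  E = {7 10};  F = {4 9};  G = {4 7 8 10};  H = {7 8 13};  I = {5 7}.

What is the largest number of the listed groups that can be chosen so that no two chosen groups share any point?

A, C, E, F are pairwise disjoint (A={12,13}; C={5,8}; E={7,10}; F={4,9}).
Every remaining group overlaps one of these, and no 5 of the listed groups are pairwise disjoint, so 4 is the maximum.

4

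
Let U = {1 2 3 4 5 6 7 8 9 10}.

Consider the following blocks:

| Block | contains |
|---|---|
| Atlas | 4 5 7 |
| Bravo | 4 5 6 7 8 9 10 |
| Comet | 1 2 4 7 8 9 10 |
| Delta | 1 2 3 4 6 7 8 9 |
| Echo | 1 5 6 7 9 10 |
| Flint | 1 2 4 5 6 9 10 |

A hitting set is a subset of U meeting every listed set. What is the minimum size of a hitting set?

2

H = {4, 7} meets every block (each contains at least one member of H), and |H| = 2.
No single item lies in every block, so at least 2 are needed and 2 is optimal.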